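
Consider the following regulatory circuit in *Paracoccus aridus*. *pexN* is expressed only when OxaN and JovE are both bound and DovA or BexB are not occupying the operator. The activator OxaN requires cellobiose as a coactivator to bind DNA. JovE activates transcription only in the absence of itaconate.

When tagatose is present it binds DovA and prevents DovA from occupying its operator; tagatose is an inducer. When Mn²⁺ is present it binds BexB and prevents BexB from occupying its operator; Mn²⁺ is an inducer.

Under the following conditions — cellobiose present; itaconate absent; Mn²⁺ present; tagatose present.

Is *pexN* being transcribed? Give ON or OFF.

ON

Cellobiose is present, so OxaN is active.
Tagatose is present, so DovA is inactive.
Itaconate is absent, so JovE is active.
Mn²⁺ is present, so BexB is inactive.
No repressor is bound and OxaN and JovE are active, so *pexN* is transcribed.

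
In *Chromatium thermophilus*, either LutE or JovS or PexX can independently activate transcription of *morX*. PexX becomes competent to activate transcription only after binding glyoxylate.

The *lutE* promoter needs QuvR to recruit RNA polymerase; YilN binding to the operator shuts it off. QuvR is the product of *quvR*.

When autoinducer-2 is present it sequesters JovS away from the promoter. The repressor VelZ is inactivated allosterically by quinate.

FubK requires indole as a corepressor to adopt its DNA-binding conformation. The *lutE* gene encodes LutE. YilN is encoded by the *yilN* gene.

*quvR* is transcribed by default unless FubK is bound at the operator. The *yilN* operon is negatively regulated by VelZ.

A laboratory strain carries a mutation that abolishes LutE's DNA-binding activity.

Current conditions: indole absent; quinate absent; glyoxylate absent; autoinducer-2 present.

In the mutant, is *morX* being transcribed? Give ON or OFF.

OFF

LutE is non-functional in this strain, so it has no effect.
Autoinducer-2 is present, so JovS is inactive.
Glyoxylate is absent, so PexX is inactive.
No activator is available at the *morX* promoter, so *morX* is not transcribed.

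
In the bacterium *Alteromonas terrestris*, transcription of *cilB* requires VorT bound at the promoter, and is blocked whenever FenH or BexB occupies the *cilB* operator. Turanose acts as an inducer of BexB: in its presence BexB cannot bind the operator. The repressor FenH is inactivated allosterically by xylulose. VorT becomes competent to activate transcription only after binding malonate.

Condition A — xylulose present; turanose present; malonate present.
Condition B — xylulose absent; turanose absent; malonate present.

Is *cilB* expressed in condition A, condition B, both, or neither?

A only

Condition A:
Xylulose is present, so FenH is inactive.
Turanose is present, so BexB is inactive.
Malonate is present, so VorT is active.
No repressor is bound and VorT is active, so *cilB* is transcribed.
→ *cilB* is ON in A.
Condition B:
Xylulose is absent, so FenH is active.
Turanose is absent, so BexB is active.
Malonate is present, so VorT is active.
With repressor FenH bound, *cilB* is not transcribed.
→ *cilB* is OFF in B.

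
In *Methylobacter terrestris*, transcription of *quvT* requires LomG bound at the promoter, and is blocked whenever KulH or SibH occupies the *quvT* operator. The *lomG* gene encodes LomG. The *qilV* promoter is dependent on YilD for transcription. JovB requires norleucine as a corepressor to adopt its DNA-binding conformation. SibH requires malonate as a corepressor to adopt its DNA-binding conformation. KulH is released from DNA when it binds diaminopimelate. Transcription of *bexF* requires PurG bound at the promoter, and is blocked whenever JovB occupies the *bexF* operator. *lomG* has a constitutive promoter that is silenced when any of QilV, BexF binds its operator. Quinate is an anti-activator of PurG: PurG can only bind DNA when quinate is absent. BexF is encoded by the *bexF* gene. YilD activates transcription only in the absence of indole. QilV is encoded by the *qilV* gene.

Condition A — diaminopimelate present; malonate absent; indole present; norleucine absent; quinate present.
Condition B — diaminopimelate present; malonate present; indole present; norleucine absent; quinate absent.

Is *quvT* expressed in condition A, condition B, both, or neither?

Condition A:
Diaminopimelate is present, so KulH is inactive.
Malonate is absent, so SibH is inactive.
Indole is present, so YilD is inactive.
Required activator YilD is absent, so *qilV* is not transcribed.
So QilV is not produced.
Norleucine is absent, so JovB is inactive.
Quinate is present, so PurG is inactive.
Required activator PurG is absent, so *bexF* is not transcribed.
So BexF is not produced.
With no repressor bound, *lomG* is transcribed.
So LomG is produced and active.
No repressor is bound and LomG is active, so *quvT* is transcribed.
→ *quvT* is ON in A.
Condition B:
Diaminopimelate is present, so KulH is inactive.
Malonate is present, so SibH is active.
Indole is present, so YilD is inactive.
Required activator YilD is absent, so *qilV* is not transcribed.
So QilV is not produced.
Norleucine is absent, so JovB is inactive.
Quinate is absent, so PurG is active.
No repressor is bound and PurG is active, so *bexF* is transcribed.
So BexF is produced and active.
With repressor BexF bound, *lomG* is not transcribed.
So LomG is not produced.
With repressor SibH bound, *quvT* is not transcribed.
→ *quvT* is OFF in B.

A only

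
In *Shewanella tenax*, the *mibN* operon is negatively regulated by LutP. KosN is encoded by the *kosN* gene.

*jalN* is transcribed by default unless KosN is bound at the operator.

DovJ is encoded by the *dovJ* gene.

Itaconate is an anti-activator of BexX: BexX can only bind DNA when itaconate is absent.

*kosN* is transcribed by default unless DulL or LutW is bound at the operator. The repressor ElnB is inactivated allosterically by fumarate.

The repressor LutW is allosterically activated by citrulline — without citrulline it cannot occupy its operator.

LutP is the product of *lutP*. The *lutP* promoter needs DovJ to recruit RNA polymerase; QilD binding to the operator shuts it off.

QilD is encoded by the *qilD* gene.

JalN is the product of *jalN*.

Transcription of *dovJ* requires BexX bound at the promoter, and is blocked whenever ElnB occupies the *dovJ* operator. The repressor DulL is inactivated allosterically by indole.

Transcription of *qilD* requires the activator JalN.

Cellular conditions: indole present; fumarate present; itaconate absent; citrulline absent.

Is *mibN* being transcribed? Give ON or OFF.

OFF

Indole is present, so DulL is inactive.
Citrulline is absent, so LutW is inactive.
With no repressor bound, *kosN* is transcribed.
So KosN is produced and active.
With repressor KosN bound, *jalN* is not transcribed.
So JalN is not produced.
Required activator JalN is absent, so *qilD* is not transcribed.
So QilD is not produced.
Fumarate is present, so ElnB is inactive.
Itaconate is absent, so BexX is active.
No repressor is bound and BexX is active, so *dovJ* is transcribed.
So DovJ is produced and active.
No repressor is bound and DovJ is active, so *lutP* is transcribed.
So LutP is produced and active.
With repressor LutP bound, *mibN* is not transcribed.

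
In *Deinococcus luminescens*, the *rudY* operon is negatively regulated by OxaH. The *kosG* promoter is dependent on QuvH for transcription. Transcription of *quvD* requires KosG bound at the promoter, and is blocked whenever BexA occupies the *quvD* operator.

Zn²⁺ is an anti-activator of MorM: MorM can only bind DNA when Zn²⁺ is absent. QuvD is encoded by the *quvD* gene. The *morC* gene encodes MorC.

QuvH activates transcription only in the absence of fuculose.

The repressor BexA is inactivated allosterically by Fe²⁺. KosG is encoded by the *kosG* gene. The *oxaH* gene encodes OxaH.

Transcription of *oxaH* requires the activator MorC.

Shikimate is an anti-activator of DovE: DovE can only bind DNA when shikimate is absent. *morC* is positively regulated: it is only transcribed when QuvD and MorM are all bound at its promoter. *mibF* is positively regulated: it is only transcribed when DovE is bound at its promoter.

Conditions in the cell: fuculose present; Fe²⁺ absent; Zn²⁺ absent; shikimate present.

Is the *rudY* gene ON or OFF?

Fuculose is present, so QuvH is inactive.
Required activator QuvH is absent, so *kosG* is not transcribed.
So KosG is not produced.
Fe²⁺ is absent, so BexA is active.
With repressor BexA bound, *quvD* is not transcribed.
So QuvD is not produced.
Zn²⁺ is absent, so MorM is active.
Required activator QuvD is absent, so *morC* is not transcribed.
So MorC is not produced.
Required activator MorC is absent, so *oxaH* is not transcribed.
So OxaH is not produced.
With no repressor bound, *rudY* is transcribed.

ON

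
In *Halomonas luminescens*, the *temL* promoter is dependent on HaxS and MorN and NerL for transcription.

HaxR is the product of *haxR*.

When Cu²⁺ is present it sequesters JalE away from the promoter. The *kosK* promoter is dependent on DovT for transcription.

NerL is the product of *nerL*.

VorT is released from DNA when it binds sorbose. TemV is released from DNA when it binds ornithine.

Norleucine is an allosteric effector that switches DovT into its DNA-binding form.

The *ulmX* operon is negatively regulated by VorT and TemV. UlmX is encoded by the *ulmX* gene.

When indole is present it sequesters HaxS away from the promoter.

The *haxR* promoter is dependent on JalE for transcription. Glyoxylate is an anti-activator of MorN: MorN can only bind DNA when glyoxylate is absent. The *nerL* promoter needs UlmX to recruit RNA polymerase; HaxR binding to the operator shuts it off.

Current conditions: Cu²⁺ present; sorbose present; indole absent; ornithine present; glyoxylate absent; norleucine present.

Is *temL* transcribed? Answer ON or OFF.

ON

Indole is absent, so HaxS is active.
Glyoxylate is absent, so MorN is active.
Cu²⁺ is present, so JalE is inactive.
Required activator JalE is absent, so *haxR* is not transcribed.
So HaxR is not produced.
Sorbose is present, so VorT is inactive.
Ornithine is present, so TemV is inactive.
With no repressor bound, *ulmX* is transcribed.
So UlmX is produced and active.
No repressor is bound and UlmX is active, so *nerL* is transcribed.
So NerL is produced and active.
No repressor is bound and HaxS and MorN and NerL are active, so *temL* is transcribed.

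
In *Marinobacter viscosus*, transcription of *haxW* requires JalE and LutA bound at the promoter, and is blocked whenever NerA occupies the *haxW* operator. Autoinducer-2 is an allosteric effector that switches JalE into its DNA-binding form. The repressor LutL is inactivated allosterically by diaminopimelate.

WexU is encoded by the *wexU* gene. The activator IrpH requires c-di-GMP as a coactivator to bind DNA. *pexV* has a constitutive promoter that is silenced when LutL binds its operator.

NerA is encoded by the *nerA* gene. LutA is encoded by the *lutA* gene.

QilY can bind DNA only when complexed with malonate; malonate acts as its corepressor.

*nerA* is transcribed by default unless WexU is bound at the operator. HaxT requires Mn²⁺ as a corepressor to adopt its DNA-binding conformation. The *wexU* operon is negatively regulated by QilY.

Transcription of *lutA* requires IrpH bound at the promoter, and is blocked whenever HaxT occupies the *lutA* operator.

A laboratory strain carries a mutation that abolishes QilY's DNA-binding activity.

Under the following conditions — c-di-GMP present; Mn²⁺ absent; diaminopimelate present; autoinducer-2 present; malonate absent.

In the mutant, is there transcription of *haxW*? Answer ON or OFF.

ON

QilY is non-functional in this strain, so it has no effect.
With no repressor bound, *wexU* is transcribed.
So WexU is produced and active.
With repressor WexU bound, *nerA* is not transcribed.
So NerA is not produced.
Autoinducer-2 is present, so JalE is active.
c-di-GMP is present, so IrpH is active.
Mn²⁺ is absent, so HaxT is inactive.
No repressor is bound and IrpH is active, so *lutA* is transcribed.
So LutA is produced and active.
No repressor is bound and JalE and LutA are active, so *haxW* is transcribed.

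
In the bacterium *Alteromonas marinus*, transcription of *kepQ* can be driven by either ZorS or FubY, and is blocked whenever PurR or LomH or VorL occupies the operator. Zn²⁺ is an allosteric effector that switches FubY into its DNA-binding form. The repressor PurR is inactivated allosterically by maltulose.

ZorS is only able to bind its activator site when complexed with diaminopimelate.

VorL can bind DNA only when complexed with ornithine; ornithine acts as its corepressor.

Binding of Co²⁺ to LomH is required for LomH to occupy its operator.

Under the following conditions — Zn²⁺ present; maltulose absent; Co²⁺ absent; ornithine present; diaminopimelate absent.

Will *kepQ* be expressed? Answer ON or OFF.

Diaminopimelate is absent, so ZorS is inactive.
Maltulose is absent, so PurR is active.
Co²⁺ is absent, so LomH is inactive.
Zn²⁺ is present, so FubY is active.
Ornithine is present, so VorL is active.
With repressor PurR bound, *kepQ* is not transcribed.

OFF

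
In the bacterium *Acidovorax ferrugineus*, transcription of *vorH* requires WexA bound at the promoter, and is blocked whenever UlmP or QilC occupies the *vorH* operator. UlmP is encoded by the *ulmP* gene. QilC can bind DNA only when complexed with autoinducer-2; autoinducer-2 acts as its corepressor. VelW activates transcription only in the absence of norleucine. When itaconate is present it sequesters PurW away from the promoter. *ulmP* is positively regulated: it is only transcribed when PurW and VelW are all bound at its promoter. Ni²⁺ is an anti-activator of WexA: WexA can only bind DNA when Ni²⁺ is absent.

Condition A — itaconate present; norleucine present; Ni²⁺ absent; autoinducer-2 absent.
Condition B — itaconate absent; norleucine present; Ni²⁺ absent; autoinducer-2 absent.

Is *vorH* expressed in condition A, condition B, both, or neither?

both

Condition A:
Itaconate is present, so PurW is inactive.
Norleucine is present, so VelW is inactive.
Required activator PurW is absent, so *ulmP* is not transcribed.
So UlmP is not produced.
Ni²⁺ is absent, so WexA is active.
Autoinducer-2 is absent, so QilC is inactive.
No repressor is bound and WexA is active, so *vorH* is transcribed.
→ *vorH* is ON in A.
Condition B:
Itaconate is absent, so PurW is active.
Norleucine is present, so VelW is inactive.
Required activator VelW is absent, so *ulmP* is not transcribed.
So UlmP is not produced.
Ni²⁺ is absent, so WexA is active.
Autoinducer-2 is absent, so QilC is inactive.
No repressor is bound and WexA is active, so *vorH* is transcribed.
→ *vorH* is ON in B.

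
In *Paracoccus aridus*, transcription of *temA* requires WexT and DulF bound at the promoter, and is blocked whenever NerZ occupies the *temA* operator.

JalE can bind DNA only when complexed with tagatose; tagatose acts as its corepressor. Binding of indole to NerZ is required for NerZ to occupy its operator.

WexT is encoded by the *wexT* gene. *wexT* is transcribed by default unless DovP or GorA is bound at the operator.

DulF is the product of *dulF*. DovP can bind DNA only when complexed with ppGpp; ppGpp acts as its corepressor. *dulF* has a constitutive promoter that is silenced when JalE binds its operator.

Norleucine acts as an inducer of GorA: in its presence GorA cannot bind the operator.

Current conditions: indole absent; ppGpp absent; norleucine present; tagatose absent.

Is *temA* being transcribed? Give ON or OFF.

ON

ppGpp is absent, so DovP is inactive.
Norleucine is present, so GorA is inactive.
With no repressor bound, *wexT* is transcribed.
So WexT is produced and active.
Indole is absent, so NerZ is inactive.
Tagatose is absent, so JalE is inactive.
With no repressor bound, *dulF* is transcribed.
So DulF is produced and active.
No repressor is bound and WexT and DulF are active, so *temA* is transcribed.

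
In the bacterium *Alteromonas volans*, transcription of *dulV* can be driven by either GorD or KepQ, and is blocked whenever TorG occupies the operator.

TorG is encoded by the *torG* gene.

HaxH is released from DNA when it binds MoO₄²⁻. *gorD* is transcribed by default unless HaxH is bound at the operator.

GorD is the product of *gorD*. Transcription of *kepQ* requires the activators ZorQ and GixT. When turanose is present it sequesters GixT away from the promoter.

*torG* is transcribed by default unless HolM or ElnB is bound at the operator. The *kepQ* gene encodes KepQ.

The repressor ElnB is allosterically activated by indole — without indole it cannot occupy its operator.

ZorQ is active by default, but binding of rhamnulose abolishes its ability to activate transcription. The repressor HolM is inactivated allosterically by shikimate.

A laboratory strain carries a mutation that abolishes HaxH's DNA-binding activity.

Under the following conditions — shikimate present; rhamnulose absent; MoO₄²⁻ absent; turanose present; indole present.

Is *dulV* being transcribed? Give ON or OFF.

HaxH is non-functional in this strain, so it has no effect.
With no repressor bound, *gorD* is transcribed.
So GorD is produced and active.
Rhamnulose is absent, so ZorQ is active.
Turanose is present, so GixT is inactive.
Required activator GixT is absent, so *kepQ* is not transcribed.
So KepQ is not produced.
Shikimate is present, so HolM is inactive.
Indole is present, so ElnB is active.
With repressor ElnB bound, *torG* is not transcribed.
So TorG is not produced.
Activator GorD is present, so *dulV* is transcribed.

ON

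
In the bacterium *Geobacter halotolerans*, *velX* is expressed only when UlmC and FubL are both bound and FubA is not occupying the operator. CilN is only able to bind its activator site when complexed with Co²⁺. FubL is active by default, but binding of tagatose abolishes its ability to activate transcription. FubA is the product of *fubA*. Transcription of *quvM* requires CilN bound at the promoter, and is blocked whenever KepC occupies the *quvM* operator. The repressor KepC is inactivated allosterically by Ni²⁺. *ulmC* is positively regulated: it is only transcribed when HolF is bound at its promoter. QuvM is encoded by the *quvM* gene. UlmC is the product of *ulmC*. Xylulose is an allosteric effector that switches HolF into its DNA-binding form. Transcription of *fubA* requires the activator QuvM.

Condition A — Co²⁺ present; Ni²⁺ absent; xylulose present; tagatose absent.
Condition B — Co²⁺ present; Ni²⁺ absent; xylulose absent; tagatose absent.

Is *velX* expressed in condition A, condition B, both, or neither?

Condition A:
Co²⁺ is present, so CilN is active.
Ni²⁺ is absent, so KepC is active.
With repressor KepC bound, *quvM* is not transcribed.
So QuvM is not produced.
Required activator QuvM is absent, so *fubA* is not transcribed.
So FubA is not produced.
Xylulose is present, so HolF is active.
No repressor is bound and HolF is active, so *ulmC* is transcribed.
So UlmC is produced and active.
Tagatose is absent, so FubL is active.
No repressor is bound and UlmC and FubL are active, so *velX* is transcribed.
→ *velX* is ON in A.
Condition B:
Co²⁺ is present, so CilN is active.
Ni²⁺ is absent, so KepC is active.
With repressor KepC bound, *quvM* is not transcribed.
So QuvM is not produced.
Required activator QuvM is absent, so *fubA* is not transcribed.
So FubA is not produced.
Xylulose is absent, so HolF is inactive.
Required activator HolF is absent, so *ulmC* is not transcribed.
So UlmC is not produced.
Tagatose is absent, so FubL is active.
Required activator UlmC is absent, so *velX* is not transcribed.
→ *velX* is OFF in B.

A only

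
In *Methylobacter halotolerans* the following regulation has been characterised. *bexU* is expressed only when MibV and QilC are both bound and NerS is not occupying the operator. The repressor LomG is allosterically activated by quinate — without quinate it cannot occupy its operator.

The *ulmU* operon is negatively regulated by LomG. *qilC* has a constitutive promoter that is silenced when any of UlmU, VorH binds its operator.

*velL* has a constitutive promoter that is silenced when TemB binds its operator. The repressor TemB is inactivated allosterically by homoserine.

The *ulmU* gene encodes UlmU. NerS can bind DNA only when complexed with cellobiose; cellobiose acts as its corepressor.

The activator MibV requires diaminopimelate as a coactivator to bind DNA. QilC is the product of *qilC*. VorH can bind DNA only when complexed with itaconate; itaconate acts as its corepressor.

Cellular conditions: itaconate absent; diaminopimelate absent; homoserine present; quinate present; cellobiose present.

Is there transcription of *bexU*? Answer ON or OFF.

Diaminopimelate is absent, so MibV is inactive.
Quinate is present, so LomG is active.
With repressor LomG bound, *ulmU* is not transcribed.
So UlmU is not produced.
Itaconate is absent, so VorH is inactive.
With no repressor bound, *qilC* is transcribed.
So QilC is produced and active.
Cellobiose is present, so NerS is active.
With repressor NerS bound, *bexU* is not transcribed.

OFF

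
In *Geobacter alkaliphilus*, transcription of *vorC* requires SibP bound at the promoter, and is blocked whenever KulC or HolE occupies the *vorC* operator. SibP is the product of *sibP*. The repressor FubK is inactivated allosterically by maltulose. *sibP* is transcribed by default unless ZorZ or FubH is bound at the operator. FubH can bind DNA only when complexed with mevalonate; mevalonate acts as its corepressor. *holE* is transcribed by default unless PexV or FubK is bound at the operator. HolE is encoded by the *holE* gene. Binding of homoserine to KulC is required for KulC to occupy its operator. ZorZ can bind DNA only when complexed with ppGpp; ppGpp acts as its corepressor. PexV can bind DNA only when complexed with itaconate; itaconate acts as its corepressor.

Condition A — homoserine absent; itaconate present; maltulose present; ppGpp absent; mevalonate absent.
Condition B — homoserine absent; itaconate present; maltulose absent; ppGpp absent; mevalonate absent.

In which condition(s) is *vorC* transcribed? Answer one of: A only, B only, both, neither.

Condition A:
Homoserine is absent, so KulC is inactive.
Itaconate is present, so PexV is active.
Maltulose is present, so FubK is inactive.
With repressor PexV bound, *holE* is not transcribed.
So HolE is not produced.
ppGpp is absent, so ZorZ is inactive.
Mevalonate is absent, so FubH is inactive.
With no repressor bound, *sibP* is transcribed.
So SibP is produced and active.
No repressor is bound and SibP is active, so *vorC* is transcribed.
→ *vorC* is ON in A.
Condition B:
Homoserine is absent, so KulC is inactive.
Itaconate is present, so PexV is active.
Maltulose is absent, so FubK is active.
With repressor PexV bound, *holE* is not transcribed.
So HolE is not produced.
ppGpp is absent, so ZorZ is inactive.
Mevalonate is absent, so FubH is inactive.
With no repressor bound, *sibP* is transcribed.
So SibP is produced and active.
No repressor is bound and SibP is active, so *vorC* is transcribed.
→ *vorC* is ON in B.

both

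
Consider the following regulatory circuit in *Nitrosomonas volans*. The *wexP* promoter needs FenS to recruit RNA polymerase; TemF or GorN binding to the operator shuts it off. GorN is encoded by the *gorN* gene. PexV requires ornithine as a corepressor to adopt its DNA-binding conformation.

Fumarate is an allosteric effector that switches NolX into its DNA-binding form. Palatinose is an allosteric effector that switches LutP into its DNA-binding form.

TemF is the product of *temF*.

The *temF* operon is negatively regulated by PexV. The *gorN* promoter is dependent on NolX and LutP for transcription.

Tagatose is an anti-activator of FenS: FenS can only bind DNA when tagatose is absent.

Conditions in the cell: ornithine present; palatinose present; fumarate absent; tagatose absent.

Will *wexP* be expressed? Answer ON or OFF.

ON

Tagatose is absent, so FenS is active.
Ornithine is present, so PexV is active.
With repressor PexV bound, *temF* is not transcribed.
So TemF is not produced.
Fumarate is absent, so NolX is inactive.
Palatinose is present, so LutP is active.
Required activator NolX is absent, so *gorN* is not transcribed.
So GorN is not produced.
No repressor is bound and FenS is active, so *wexP* is transcribed.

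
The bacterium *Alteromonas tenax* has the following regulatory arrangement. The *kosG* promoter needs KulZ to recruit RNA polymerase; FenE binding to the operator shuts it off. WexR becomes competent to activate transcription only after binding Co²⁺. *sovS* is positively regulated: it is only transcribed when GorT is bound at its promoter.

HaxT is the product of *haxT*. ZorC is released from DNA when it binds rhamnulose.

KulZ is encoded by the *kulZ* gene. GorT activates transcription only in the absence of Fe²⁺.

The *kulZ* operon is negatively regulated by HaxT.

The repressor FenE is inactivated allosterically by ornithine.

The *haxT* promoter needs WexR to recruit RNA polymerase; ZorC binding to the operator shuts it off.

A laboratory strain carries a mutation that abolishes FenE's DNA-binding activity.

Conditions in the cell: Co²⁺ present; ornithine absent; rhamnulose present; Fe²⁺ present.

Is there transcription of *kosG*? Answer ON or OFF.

Rhamnulose is present, so ZorC is inactive.
Co²⁺ is present, so WexR is active.
No repressor is bound and WexR is active, so *haxT* is transcribed.
So HaxT is produced and active.
With repressor HaxT bound, *kulZ* is not transcribed.
So KulZ is not produced.
FenE is non-functional in this strain, so it has no effect.
Required activator KulZ is absent, so *kosG* is not transcribed.

OFF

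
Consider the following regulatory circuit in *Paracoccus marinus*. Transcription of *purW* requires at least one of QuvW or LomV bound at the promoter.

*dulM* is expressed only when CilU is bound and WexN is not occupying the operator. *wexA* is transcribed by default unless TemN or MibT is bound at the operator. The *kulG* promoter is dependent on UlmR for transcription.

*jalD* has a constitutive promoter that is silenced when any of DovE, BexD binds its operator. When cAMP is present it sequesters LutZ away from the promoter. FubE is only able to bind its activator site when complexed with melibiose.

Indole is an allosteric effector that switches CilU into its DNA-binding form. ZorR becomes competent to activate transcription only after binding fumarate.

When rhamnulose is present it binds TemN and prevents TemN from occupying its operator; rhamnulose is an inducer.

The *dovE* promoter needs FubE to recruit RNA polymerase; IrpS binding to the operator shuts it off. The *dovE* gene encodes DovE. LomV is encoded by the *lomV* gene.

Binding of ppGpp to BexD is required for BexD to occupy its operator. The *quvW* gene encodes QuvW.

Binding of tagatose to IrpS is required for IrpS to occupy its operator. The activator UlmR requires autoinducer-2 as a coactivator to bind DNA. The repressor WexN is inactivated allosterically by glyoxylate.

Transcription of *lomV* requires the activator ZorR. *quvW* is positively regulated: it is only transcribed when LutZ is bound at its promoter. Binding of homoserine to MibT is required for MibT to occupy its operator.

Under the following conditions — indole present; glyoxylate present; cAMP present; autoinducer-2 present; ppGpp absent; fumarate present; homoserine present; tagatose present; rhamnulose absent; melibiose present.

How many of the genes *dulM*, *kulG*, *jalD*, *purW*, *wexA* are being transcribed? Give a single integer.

4

Indole is present, so CilU is active.
Glyoxylate is present, so WexN is inactive.
No repressor is bound and CilU is active, so *dulM* is transcribed.
→ *dulM* is ON.
Autoinducer-2 is present, so UlmR is active.
No repressor is bound and UlmR is active, so *kulG* is transcribed.
→ *kulG* is ON.
Tagatose is present, so IrpS is active.
Melibiose is present, so FubE is active.
With repressor IrpS bound, *dovE* is not transcribed.
So DovE is not produced.
ppGpp is absent, so BexD is inactive.
With no repressor bound, *jalD* is transcribed.
→ *jalD* is ON.
cAMP is present, so LutZ is inactive.
Required activator LutZ is absent, so *quvW* is not transcribed.
So QuvW is not produced.
Fumarate is present, so ZorR is active.
No repressor is bound and ZorR is active, so *lomV* is transcribed.
So LomV is produced and active.
Activator LomV is present, so *purW* is transcribed.
→ *purW* is ON.
Rhamnulose is absent, so TemN is active.
Homoserine is present, so MibT is active.
With repressor TemN bound, *wexA* is not transcribed.
→ *wexA* is OFF.
4 of the 5 genes are transcribed.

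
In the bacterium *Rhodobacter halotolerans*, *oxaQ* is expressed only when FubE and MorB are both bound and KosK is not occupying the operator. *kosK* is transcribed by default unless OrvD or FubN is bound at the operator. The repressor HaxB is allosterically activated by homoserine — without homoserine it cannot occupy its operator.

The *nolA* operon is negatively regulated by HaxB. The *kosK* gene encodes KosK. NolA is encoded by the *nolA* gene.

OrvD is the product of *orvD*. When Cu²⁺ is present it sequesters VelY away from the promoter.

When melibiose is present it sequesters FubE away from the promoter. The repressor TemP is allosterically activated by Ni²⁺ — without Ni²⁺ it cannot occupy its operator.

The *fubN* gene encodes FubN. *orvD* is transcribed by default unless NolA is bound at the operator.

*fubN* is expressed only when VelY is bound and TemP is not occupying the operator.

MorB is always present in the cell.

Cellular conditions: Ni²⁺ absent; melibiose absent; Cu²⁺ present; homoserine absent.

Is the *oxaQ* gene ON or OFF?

Melibiose is absent, so FubE is active.
MorB is produced constitutively and is active.
Homoserine is absent, so HaxB is inactive.
With no repressor bound, *nolA* is transcribed.
So NolA is produced and active.
With repressor NolA bound, *orvD* is not transcribed.
So OrvD is not produced.
Cu²⁺ is present, so VelY is inactive.
Ni²⁺ is absent, so TemP is inactive.
Required activator VelY is absent, so *fubN* is not transcribed.
So FubN is not produced.
With no repressor bound, *kosK* is transcribed.
So KosK is produced and active.
With repressor KosK bound, *oxaQ* is not transcribed.

OFF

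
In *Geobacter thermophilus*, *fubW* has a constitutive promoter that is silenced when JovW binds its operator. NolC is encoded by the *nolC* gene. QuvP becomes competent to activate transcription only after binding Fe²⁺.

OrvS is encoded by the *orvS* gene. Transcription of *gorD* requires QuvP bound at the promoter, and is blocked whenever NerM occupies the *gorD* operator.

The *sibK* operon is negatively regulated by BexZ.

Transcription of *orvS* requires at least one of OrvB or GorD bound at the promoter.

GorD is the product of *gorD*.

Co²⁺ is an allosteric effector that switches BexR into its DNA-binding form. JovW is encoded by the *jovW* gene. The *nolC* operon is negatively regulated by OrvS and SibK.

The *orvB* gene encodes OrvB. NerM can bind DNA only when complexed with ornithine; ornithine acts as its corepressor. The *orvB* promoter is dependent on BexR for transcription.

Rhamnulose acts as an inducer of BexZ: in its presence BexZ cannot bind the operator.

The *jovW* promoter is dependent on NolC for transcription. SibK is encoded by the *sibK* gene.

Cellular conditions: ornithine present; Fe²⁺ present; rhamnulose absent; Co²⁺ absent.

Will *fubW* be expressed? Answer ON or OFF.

Co²⁺ is absent, so BexR is inactive.
Required activator BexR is absent, so *orvB* is not transcribed.
So OrvB is not produced.
Ornithine is present, so NerM is active.
Fe²⁺ is present, so QuvP is active.
With repressor NerM bound, *gorD* is not transcribed.
So GorD is not produced.
No activator is available at the *orvS* promoter, so *orvS* is not transcribed.
So OrvS is not produced.
Rhamnulose is absent, so BexZ is active.
With repressor BexZ bound, *sibK* is not transcribed.
So SibK is not produced.
With no repressor bound, *nolC* is transcribed.
So NolC is produced and active.
No repressor is bound and NolC is active, so *jovW* is transcribed.
So JovW is produced and active.
With repressor JovW bound, *fubW* is not transcribed.

OFF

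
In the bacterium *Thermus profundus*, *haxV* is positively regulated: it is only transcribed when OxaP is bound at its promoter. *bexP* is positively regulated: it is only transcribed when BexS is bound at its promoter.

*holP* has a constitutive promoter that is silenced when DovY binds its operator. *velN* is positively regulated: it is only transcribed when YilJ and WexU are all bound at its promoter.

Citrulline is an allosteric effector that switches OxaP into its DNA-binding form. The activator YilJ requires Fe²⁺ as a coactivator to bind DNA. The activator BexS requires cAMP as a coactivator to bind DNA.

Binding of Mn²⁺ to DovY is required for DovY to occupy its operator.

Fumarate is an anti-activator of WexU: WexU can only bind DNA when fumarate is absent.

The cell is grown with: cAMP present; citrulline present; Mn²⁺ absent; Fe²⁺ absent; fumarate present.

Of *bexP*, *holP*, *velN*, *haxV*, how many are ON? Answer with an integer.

3

cAMP is present, so BexS is active.
No repressor is bound and BexS is active, so *bexP* is transcribed.
→ *bexP* is ON.
Mn²⁺ is absent, so DovY is inactive.
With no repressor bound, *holP* is transcribed.
→ *holP* is ON.
Fe²⁺ is absent, so YilJ is inactive.
Fumarate is present, so WexU is inactive.
Required activator YilJ is absent, so *velN* is not transcribed.
→ *velN* is OFF.
Citrulline is present, so OxaP is active.
No repressor is bound and OxaP is active, so *haxV* is transcribed.
→ *haxV* is ON.
3 of the 4 genes are transcribed.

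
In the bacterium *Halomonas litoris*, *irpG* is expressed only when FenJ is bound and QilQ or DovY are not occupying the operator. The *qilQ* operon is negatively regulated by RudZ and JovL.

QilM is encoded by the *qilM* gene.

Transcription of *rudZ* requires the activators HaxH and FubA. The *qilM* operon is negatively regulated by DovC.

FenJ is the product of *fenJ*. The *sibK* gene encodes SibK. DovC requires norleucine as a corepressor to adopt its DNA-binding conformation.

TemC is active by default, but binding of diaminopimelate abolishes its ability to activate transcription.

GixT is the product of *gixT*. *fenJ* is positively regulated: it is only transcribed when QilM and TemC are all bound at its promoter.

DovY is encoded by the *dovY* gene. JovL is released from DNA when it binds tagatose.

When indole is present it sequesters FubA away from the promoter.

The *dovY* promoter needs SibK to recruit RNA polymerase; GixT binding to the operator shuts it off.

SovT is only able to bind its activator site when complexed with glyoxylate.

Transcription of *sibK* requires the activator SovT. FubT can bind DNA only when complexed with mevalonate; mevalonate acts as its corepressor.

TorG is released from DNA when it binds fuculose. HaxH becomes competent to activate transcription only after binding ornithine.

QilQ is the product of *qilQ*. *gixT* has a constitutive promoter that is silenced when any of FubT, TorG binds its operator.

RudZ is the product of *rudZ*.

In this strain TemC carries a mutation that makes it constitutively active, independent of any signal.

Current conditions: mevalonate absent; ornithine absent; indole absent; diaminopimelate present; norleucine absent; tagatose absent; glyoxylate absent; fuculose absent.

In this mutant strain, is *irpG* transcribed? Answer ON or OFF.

ON

Ornithine is absent, so HaxH is inactive.
Indole is absent, so FubA is active.
Required activator HaxH is absent, so *rudZ* is not transcribed.
So RudZ is not produced.
Tagatose is absent, so JovL is active.
With repressor JovL bound, *qilQ* is not transcribed.
So QilQ is not produced.
Mevalonate is absent, so FubT is inactive.
Fuculose is absent, so TorG is active.
With repressor TorG bound, *gixT* is not transcribed.
So GixT is not produced.
Glyoxylate is absent, so SovT is inactive.
Required activator SovT is absent, so *sibK* is not transcribed.
So SibK is not produced.
Required activator SibK is absent, so *dovY* is not transcribed.
So DovY is not produced.
Norleucine is absent, so DovC is inactive.
With no repressor bound, *qilM* is transcribed.
So QilM is produced and active.
TemC is constitutively active in this strain.
No repressor is bound and QilM and TemC are active, so *fenJ* is transcribed.
So FenJ is produced and active.
No repressor is bound and FenJ is active, so *irpG* is transcribed.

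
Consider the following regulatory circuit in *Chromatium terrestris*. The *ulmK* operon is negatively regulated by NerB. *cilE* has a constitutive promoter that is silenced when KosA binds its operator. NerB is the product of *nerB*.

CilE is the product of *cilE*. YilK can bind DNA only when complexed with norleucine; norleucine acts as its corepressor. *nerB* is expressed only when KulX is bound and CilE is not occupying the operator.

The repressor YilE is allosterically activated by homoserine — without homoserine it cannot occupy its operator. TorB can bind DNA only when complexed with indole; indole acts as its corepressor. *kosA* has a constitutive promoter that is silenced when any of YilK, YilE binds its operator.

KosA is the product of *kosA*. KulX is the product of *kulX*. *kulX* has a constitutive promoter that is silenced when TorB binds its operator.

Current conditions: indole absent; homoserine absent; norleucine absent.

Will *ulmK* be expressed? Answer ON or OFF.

Norleucine is absent, so YilK is inactive.
Homoserine is absent, so YilE is inactive.
With no repressor bound, *kosA* is transcribed.
So KosA is produced and active.
With repressor KosA bound, *cilE* is not transcribed.
So CilE is not produced.
Indole is absent, so TorB is inactive.
With no repressor bound, *kulX* is transcribed.
So KulX is produced and active.
No repressor is bound and KulX is active, so *nerB* is transcribed.
So NerB is produced and active.
With repressor NerB bound, *ulmK* is not transcribed.

OFF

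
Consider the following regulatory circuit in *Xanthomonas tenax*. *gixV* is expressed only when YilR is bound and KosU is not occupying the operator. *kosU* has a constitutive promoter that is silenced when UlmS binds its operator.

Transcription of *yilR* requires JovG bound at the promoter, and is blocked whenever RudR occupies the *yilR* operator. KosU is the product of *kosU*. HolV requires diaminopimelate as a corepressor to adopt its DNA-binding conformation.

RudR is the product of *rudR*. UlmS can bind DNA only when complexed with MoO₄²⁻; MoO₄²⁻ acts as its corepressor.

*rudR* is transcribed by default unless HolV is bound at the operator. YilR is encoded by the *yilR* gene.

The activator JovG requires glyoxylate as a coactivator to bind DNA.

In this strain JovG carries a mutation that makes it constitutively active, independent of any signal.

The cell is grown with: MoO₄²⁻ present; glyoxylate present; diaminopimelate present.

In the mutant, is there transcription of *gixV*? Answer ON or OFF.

Diaminopimelate is present, so HolV is active.
With repressor HolV bound, *rudR* is not transcribed.
So RudR is not produced.
JovG is constitutively active in this strain.
No repressor is bound and JovG is active, so *yilR* is transcribed.
So YilR is produced and active.
MoO₄²⁻ is present, so UlmS is active.
With repressor UlmS bound, *kosU* is not transcribed.
So KosU is not produced.
No repressor is bound and YilR is active, so *gixV* is transcribed.

ON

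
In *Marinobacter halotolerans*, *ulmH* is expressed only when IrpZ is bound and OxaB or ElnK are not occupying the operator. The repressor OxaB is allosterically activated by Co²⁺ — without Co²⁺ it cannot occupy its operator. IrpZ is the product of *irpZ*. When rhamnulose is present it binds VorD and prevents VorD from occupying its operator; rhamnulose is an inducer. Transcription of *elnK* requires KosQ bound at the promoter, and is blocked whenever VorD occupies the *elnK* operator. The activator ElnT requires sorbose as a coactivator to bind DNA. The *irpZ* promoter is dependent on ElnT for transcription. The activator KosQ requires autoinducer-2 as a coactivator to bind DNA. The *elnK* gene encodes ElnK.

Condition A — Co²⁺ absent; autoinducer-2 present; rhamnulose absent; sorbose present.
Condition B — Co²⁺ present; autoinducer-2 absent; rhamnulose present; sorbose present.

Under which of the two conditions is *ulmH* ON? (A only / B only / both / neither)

A only

Condition A:
Co²⁺ is absent, so OxaB is inactive.
Autoinducer-2 is present, so KosQ is active.
Rhamnulose is absent, so VorD is active.
With repressor VorD bound, *elnK* is not transcribed.
So ElnK is not produced.
Sorbose is present, so ElnT is active.
No repressor is bound and ElnT is active, so *irpZ* is transcribed.
So IrpZ is produced and active.
No repressor is bound and IrpZ is active, so *ulmH* is transcribed.
→ *ulmH* is ON in A.
Condition B:
Co²⁺ is present, so OxaB is active.
Autoinducer-2 is absent, so KosQ is inactive.
Rhamnulose is present, so VorD is inactive.
Required activator KosQ is absent, so *elnK* is not transcribed.
So ElnK is not produced.
Sorbose is present, so ElnT is active.
No repressor is bound and ElnT is active, so *irpZ* is transcribed.
So IrpZ is produced and active.
With repressor OxaB bound, *ulmH* is not transcribed.
→ *ulmH* is OFF in B.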